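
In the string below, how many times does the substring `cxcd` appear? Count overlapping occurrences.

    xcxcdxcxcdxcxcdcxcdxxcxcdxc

5

Sliding a length-4 window over the 27 characters (24 positions):
  position 2–5: cxcd
  position 7–10: cxcd
  position 12–15: cxcd
  position 16–19: cxcd
  position 22–25: cxcd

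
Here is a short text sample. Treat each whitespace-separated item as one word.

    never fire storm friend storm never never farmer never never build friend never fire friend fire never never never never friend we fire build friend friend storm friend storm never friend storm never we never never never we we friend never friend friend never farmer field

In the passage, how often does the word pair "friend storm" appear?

4

Scanning the 45 overlapping bigram windows for "friend storm":
  position 4–5: friend storm
  position 26–27: friend storm
  position 28–29: friend storm
  position 31–32: friend storm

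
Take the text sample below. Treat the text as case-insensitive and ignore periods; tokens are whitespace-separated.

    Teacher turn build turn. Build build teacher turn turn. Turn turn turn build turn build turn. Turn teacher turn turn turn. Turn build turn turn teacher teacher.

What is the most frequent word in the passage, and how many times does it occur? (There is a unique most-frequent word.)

"turn", 16 times

Unigram frequencies (highest first):
  turn: 16
  build: 6
  teacher: 5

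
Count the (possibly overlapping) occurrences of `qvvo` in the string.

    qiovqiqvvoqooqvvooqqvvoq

Sliding a length-4 window over the 24 characters (21 positions):
  position 7–10: qvvo
  position 14–17: qvvo
  position 20–23: qvvo

3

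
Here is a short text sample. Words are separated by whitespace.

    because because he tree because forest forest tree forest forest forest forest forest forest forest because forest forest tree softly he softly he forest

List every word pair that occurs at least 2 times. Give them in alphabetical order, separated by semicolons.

Bigram counts meeting the condition (at least 2 times):
  because forest: 2
  forest forest: 8
  forest tree: 2
  softly he: 2

because forest; forest forest; forest tree; softly he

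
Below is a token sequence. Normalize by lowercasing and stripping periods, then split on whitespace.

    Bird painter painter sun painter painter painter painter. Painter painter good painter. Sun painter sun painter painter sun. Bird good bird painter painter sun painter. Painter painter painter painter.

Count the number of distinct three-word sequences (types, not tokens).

29 tokens → 27 trigram windows in total.
Repeated trigrams (each contributes count−1 duplicates):
  painter painter painter: 7
  painter sun painter: 4
  painter painter sun: 3
  sun painter painter: 3
  bird painter painter: 2
14 duplicate windows → 27 − 14 = 13 distinct.

13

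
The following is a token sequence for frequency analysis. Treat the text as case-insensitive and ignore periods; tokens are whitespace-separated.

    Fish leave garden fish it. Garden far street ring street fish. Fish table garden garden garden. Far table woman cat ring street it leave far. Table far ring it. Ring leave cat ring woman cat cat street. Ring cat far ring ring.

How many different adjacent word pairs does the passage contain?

33

42 tokens → 41 bigram windows in total.
Repeated bigrams (each contributes count−1 duplicates):
  cat ring: 2
  far ring: 2
  far table: 2
  garden far: 2
  garden garden: 2
  ring street: 2
  street ring: 2
  woman cat: 2
8 duplicate windows → 41 − 8 = 33 distinct.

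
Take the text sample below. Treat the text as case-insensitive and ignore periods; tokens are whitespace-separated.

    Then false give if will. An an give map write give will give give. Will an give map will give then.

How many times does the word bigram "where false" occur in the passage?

0

Scanning the 20 overlapping bigram windows for "where false":
  (none found)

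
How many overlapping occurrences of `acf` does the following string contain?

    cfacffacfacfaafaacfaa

4

Sliding a length-3 window over the 21 characters (19 positions):
  position 3–5: acf
  position 7–9: acf
  position 10–12: acf
  position 17–19: acf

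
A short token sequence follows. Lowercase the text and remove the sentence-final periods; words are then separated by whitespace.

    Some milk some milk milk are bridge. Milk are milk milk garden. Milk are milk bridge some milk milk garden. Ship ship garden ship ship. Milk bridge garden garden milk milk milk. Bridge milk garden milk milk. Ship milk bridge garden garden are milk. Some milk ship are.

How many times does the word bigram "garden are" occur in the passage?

1

Scanning the 47 overlapping bigram windows for "garden are":
  position 42–43: garden are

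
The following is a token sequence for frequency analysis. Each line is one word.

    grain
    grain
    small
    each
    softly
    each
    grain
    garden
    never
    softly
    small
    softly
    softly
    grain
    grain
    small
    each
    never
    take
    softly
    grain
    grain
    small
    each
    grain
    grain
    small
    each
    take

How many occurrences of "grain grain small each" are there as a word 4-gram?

Scanning the 26 overlapping 4-gram windows for "grain grain small each":
  position 1–4: grain grain small each
  position 14–17: grain grain small each
  position 21–24: grain grain small each
  position 25–28: grain grain small each

4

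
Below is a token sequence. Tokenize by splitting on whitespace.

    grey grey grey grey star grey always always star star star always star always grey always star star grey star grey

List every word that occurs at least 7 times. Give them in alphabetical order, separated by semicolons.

Unigram counts meeting the condition (at least 7 times):
  grey: 8
  star: 8

grey; star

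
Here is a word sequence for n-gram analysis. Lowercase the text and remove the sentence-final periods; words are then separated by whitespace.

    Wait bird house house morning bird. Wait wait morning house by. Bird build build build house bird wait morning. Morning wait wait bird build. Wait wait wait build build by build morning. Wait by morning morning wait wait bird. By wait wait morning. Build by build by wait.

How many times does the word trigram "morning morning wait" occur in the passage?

Scanning the 46 overlapping trigram windows for "morning morning wait":
  position 19–21: morning morning wait
  position 35–37: morning morning wait

2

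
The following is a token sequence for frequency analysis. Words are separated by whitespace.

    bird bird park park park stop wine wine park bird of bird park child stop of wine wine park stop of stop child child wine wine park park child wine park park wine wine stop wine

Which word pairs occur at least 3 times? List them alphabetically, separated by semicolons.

Bigram counts meeting the condition (at least 3 times):
  park park: 4
  wine park: 4
  wine wine: 4

park park; wine park; wine wine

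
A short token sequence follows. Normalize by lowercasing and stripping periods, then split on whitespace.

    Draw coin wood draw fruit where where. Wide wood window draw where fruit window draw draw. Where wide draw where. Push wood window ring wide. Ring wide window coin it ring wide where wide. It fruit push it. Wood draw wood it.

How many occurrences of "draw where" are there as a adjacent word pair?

Scanning the 41 overlapping bigram windows for "draw where":
  position 11–12: draw where
  position 16–17: draw where
  position 19–20: draw where

3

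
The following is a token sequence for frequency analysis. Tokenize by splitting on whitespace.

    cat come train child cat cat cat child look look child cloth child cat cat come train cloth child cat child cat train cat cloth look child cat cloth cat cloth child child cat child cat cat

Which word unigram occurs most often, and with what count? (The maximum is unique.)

Unigram frequencies (highest first):
  cat: 14
  child: 10
  cloth: 5
  train: 3
  look: 3
  come: 2

"cat", 14 times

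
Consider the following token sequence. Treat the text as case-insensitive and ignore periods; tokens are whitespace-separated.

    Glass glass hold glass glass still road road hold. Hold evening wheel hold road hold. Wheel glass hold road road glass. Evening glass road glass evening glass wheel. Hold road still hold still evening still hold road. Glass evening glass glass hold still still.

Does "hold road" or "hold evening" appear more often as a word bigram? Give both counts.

"hold road": 4 occurrences
"hold evening": 1 occurrence

"hold road" (4 vs 1)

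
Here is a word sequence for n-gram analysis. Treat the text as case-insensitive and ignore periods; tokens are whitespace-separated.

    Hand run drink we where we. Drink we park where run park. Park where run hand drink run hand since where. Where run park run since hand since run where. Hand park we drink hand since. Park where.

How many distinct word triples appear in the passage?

38 tokens → 36 trigram windows in total.
Repeated trigrams (each contributes count−1 duplicates):
  park where run: 2
  where run park: 2
2 duplicate windows → 36 − 2 = 34 distinct.

34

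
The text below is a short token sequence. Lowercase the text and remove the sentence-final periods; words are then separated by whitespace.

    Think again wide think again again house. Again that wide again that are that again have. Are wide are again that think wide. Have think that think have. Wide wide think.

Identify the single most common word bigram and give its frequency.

Bigram frequencies (highest first):
  again that: 3
  think again: 2
  wide think: 2
  that think: 2
  again wide: 1
  again again: 1
  … (19 more, each ≤ 1)

"again that", 3 times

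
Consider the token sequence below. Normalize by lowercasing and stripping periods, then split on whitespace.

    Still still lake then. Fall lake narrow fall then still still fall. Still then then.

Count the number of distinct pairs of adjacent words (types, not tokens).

13

15 tokens → 14 bigram windows in total.
Repeated bigrams (each contributes count−1 duplicates):
  still still: 2
1 duplicate windows → 14 − 1 = 13 distinct.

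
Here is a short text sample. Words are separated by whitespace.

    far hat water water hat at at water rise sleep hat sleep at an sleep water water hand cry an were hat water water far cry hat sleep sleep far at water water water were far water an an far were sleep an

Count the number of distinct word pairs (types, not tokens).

43 tokens → 42 bigram windows in total.
Repeated bigrams (each contributes count−1 duplicates):
  water water: 5
  at water: 2
  hat sleep: 2
  hat water: 2
7 duplicate windows → 42 − 7 = 35 distinct.

35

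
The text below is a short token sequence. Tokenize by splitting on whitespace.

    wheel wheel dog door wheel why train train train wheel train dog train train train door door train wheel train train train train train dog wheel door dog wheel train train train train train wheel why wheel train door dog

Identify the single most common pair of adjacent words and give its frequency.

"train train", 12 times

Bigram frequencies (highest first):
  train train: 12
  wheel train: 4
  train wheel: 3
  wheel why: 2
  train dog: 2
  train door: 2
  … (12 more, each ≤ 2)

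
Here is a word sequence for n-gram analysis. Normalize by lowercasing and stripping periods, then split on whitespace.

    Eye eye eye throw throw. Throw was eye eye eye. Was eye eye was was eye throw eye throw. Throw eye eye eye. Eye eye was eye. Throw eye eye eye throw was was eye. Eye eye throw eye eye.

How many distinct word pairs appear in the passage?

40 tokens → 39 bigram windows in total.
Repeated bigrams (each contributes count−1 duplicates):
  eye eye: 14
  eye throw: 6
  was eye: 5
  throw eye: 4
  eye was: 3
  throw throw: 3
  throw was: 2
  was was: 2
31 duplicate windows → 39 − 31 = 8 distinct.

8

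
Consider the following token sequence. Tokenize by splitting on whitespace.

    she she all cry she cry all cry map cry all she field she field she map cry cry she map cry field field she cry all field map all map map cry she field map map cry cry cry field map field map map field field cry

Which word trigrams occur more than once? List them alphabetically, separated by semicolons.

Trigram counts meeting the condition (more than once):
  field map map: 2
  map cry cry: 2
  map map cry: 2
  she cry all: 2
  she field she: 2
  she map cry: 2

field map map; map cry cry; map map cry; she cry all; she field she; she map cry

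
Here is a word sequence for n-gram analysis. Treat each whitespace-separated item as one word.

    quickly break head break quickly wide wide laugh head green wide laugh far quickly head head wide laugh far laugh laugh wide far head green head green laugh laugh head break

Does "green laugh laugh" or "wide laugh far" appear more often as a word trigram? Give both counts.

"green laugh laugh": 1 occurrence
"wide laugh far": 2 occurrences

"wide laugh far" (2 vs 1)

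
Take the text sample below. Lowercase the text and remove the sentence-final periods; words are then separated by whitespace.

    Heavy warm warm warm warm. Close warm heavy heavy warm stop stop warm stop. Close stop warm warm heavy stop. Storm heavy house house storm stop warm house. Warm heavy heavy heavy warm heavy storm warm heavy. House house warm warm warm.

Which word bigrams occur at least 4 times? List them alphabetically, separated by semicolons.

warm heavy; warm warm

Bigram counts meeting the condition (at least 4 times):
  warm heavy: 5
  warm warm: 6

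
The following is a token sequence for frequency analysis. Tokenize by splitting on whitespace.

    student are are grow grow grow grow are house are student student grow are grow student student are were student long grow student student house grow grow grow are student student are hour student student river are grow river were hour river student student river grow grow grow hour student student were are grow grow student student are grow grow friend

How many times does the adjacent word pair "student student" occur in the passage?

Scanning the 60 overlapping bigram windows for "student student":
  position 11–12: student student
  position 16–17: student student
  position 23–24: student student
  position 30–31: student student
  position 34–35: student student
  position 43–44: student student
  position 50–51: student student
  position 56–57: student student

8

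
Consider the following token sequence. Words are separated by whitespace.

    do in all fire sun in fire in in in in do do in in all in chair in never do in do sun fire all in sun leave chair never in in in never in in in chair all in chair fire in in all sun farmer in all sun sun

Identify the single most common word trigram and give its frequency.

Trigram frequencies (highest first):
  in in in: 4
  fire in in: 2
  in in all: 2
  all in chair: 2
  never in in: 2
  in all sun: 2
  … (36 more, each ≤ 1)

"in in in", 4 times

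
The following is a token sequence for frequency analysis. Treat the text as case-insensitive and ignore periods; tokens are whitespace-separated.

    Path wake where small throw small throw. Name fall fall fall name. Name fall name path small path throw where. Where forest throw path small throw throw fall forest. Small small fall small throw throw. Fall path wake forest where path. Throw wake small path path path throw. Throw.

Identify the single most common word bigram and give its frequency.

Bigram frequencies (highest first):
  small throw: 4
  path throw: 3
  throw throw: 3
  path wake: 2
  name fall: 2
  fall fall: 2
  … (27 more, each ≤ 2)

"small throw", 4 times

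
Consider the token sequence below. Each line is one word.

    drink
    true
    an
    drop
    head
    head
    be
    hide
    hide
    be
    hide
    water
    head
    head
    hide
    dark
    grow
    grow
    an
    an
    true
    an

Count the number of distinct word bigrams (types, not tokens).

22 tokens → 21 bigram windows in total.
Repeated bigrams (each contributes count−1 duplicates):
  be hide: 2
  head head: 2
  true an: 2
3 duplicate windows → 21 − 3 = 18 distinct.

18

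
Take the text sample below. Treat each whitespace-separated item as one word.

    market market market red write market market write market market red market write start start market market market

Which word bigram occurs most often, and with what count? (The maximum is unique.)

"market market", 6 times

Bigram frequencies (highest first):
  market market: 6
  market red: 2
  write market: 2
  market write: 2
  red write: 1
  red market: 1
  … (3 more, each ≤ 1)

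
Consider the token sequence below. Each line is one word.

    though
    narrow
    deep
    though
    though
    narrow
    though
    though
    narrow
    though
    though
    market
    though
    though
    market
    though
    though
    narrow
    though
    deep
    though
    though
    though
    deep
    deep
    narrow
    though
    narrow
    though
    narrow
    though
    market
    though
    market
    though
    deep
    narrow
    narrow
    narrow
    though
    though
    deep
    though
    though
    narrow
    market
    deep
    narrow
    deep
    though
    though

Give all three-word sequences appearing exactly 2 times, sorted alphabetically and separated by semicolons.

market though though; narrow deep though; narrow though narrow; though deep though; though though deep; though though market

Trigram counts meeting the condition (exactly 2 times):
  market though though: 2
  narrow deep though: 2
  narrow though narrow: 2
  though deep though: 2
  though though deep: 2
  though though market: 2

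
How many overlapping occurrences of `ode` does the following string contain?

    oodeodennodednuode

Sliding a length-3 window over the 18 characters (16 positions):
  position 2–4: ode
  position 5–7: ode
  position 10–12: ode
  position 16–18: ode

4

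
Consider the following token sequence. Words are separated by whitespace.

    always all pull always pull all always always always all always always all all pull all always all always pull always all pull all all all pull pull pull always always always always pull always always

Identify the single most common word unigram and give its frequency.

"always", 16 times

Unigram frequencies (highest first):
  always: 16
  all: 11
  pull: 9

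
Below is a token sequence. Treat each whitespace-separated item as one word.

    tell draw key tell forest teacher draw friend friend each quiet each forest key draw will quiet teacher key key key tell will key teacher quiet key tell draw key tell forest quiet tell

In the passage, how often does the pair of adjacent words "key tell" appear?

Scanning the 33 overlapping bigram windows for "key tell":
  position 3–4: key tell
  position 21–22: key tell
  position 27–28: key tell
  position 30–31: key tell

4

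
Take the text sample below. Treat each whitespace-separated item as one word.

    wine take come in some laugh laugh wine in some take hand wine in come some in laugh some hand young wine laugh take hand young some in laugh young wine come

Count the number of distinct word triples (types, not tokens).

29

32 tokens → 30 trigram windows in total.
Repeated trigrams (each contributes count−1 duplicates):
  some in laugh: 2
1 duplicate windows → 30 − 1 = 29 distinct.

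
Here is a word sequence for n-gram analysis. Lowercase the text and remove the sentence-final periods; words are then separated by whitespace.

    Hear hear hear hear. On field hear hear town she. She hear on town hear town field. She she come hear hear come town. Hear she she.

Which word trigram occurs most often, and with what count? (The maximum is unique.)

"hear hear hear", 2 times

Trigram frequencies (highest first):
  hear hear hear: 2
  hear hear on: 1
  hear on field: 1
  on field hear: 1
  field hear hear: 1
  hear hear town: 1
  … (18 more, each ≤ 1)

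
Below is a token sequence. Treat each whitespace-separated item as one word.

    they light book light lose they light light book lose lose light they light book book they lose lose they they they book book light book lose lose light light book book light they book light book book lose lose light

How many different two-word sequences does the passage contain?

41 tokens → 40 bigram windows in total.
Repeated bigrams (each contributes count−1 duplicates):
  light book: 6
  book book: 4
  book light: 4
  lose lose: 4
  book lose: 3
  lose light: 3
  they light: 3
  light light: 2
  … (4 more repeated)
25 duplicate windows → 40 − 25 = 15 distinct.

15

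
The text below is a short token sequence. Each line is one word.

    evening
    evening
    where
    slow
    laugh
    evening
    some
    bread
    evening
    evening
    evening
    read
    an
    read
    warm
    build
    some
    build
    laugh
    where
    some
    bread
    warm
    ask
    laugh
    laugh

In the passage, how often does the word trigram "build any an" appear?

Scanning the 24 overlapping trigram windows for "build any an":
  (none found)

0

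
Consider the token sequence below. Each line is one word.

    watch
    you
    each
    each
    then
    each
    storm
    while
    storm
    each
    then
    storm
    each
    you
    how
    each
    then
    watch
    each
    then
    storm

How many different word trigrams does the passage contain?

18

21 tokens → 19 trigram windows in total.
Repeated trigrams (each contributes count−1 duplicates):
  each then storm: 2
1 duplicate windows → 19 − 1 = 18 distinct.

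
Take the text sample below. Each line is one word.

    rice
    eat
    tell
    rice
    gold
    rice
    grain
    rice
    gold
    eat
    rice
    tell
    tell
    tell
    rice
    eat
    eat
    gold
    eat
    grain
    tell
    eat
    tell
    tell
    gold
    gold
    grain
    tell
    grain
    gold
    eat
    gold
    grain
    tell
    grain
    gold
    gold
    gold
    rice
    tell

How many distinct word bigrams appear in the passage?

40 tokens → 39 bigram windows in total.
Repeated bigrams (each contributes count−1 duplicates):
  gold eat: 3
  gold gold: 3
  grain tell: 3
  tell tell: 3
  eat gold: 2
  eat tell: 2
  gold grain: 2
  gold rice: 2
  … (6 more repeated)
18 duplicate windows → 39 − 18 = 21 distinct.

21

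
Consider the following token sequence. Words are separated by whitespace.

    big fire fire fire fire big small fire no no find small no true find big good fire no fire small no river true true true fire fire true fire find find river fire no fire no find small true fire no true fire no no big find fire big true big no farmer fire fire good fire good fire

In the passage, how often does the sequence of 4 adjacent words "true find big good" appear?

Scanning the 57 overlapping 4-gram windows for "true find big good":
  position 14–17: true find big good

1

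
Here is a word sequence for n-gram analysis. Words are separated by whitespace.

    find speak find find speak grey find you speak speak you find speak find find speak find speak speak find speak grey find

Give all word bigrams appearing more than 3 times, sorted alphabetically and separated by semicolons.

find speak; speak find

Bigram counts meeting the condition (more than 3 times):
  find speak: 6
  speak find: 4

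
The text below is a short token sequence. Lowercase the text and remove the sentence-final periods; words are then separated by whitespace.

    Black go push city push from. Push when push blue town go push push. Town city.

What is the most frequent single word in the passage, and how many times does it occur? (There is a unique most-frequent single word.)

Unigram frequencies (highest first):
  push: 6
  go: 2
  city: 2
  town: 2
  black: 1
  from: 1
  … (2 more, each ≤ 1)

"push", 6 times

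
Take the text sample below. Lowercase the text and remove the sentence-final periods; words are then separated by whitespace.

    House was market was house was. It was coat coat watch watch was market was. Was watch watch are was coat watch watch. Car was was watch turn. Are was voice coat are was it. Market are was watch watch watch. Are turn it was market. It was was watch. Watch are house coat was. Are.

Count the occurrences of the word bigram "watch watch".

6

Scanning the 55 overlapping bigram windows for "watch watch":
  position 11–12: watch watch
  position 17–18: watch watch
  position 22–23: watch watch
  position 39–40: watch watch
  position 40–41: watch watch
  position 50–51: watch watch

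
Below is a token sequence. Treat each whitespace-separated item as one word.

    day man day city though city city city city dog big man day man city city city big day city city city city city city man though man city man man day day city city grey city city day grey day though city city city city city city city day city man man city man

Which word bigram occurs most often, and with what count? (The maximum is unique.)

"city city", 18 times

Bigram frequencies (highest first):
  city city: 18
  day city: 4
  city man: 4
  man day: 3
  man city: 3
  day man: 2
  … (17 more, each ≤ 2)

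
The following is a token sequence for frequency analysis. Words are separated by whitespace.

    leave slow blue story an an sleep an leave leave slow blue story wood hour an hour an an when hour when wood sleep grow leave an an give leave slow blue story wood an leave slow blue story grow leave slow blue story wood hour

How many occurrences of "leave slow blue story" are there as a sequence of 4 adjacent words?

Scanning the 43 overlapping 4-gram windows for "leave slow blue story":
  position 1–4: leave slow blue story
  position 10–13: leave slow blue story
  position 30–33: leave slow blue story
  position 36–39: leave slow blue story
  position 41–44: leave slow blue story

5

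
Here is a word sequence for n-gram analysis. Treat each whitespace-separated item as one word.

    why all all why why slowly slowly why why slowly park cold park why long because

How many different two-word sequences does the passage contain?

13

16 tokens → 15 bigram windows in total.
Repeated bigrams (each contributes count−1 duplicates):
  why slowly: 2
  why why: 2
2 duplicate windows → 15 − 2 = 13 distinct.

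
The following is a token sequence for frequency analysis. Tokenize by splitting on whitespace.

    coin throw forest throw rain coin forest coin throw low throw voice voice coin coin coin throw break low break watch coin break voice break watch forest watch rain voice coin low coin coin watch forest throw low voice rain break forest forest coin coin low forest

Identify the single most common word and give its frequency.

Unigram frequencies (highest first):
  coin: 12
  forest: 7
  throw: 6
  low: 5
  voice: 5
  break: 5
  … (2 more, each ≤ 4)

"coin", 12 times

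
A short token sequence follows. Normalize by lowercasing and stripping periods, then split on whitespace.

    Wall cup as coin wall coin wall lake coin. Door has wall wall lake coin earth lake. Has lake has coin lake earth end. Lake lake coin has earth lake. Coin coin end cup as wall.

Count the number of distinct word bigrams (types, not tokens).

27

36 tokens → 35 bigram windows in total.
Repeated bigrams (each contributes count−1 duplicates):
  lake coin: 4
  coin wall: 2
  cup as: 2
  earth lake: 2
  lake has: 2
  wall lake: 2
8 duplicate windows → 35 − 8 = 27 distinct.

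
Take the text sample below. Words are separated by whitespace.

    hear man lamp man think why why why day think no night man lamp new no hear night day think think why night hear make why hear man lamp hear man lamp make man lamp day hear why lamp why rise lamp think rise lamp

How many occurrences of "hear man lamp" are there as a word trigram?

Scanning the 43 overlapping trigram windows for "hear man lamp":
  position 1–3: hear man lamp
  position 27–29: hear man lamp
  position 30–32: hear man lamp

3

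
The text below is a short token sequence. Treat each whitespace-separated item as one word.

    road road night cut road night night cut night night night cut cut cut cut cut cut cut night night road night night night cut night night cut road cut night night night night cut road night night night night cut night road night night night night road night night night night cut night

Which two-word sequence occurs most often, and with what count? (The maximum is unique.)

"night night", 19 times

Bigram frequencies (highest first):
  night night: 19
  night cut: 8
  road night: 6
  cut night: 6
  cut cut: 6
  cut road: 3
  … (3 more, each ≤ 3)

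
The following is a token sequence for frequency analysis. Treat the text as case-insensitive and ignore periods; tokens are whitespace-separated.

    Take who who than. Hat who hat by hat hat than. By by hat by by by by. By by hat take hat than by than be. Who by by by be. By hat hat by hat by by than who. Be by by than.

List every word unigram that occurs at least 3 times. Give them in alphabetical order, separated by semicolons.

Unigram counts meeting the condition (at least 3 times):
  be: 3
  by: 19
  hat: 10
  than: 6
  who: 5

be; by; hat; than; who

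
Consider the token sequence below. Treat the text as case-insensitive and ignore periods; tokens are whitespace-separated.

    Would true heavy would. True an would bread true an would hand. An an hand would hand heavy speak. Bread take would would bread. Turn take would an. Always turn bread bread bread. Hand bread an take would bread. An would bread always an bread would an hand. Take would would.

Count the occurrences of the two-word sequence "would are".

0

Scanning the 50 overlapping bigram windows for "would are":
  (none found)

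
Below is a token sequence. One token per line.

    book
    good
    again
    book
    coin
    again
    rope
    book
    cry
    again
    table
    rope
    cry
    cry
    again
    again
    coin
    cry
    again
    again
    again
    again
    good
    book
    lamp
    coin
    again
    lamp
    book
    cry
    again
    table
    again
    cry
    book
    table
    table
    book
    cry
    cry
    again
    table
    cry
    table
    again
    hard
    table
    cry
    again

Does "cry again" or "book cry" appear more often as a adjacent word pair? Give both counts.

"cry again": 6 occurrences
"book cry": 3 occurrences

"cry again" (6 vs 3)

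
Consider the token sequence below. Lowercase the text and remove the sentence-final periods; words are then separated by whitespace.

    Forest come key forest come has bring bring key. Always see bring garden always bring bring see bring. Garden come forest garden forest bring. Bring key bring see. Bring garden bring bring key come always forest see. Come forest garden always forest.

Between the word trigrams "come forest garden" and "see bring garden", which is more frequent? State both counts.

"see bring garden" (3 vs 2)

"come forest garden": 2 occurrences
"see bring garden": 3 occurrences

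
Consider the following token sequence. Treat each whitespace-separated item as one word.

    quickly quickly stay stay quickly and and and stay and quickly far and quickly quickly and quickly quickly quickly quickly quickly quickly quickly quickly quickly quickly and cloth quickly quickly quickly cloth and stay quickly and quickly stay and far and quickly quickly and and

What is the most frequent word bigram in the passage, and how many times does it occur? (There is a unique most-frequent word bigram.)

Bigram frequencies (highest first):
  quickly quickly: 14
  quickly and: 5
  and quickly: 5
  and and: 3
  quickly stay: 2
  stay quickly: 2
  … (10 more, each ≤ 2)

"quickly quickly", 14 times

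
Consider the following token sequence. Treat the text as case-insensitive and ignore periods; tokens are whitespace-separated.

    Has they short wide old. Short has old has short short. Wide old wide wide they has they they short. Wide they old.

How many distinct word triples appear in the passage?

23 tokens → 21 trigram windows in total.
Repeated trigrams (each contributes count−1 duplicates):
  short wide old: 2
  they short wide: 2
2 duplicate windows → 21 − 2 = 19 distinct.

19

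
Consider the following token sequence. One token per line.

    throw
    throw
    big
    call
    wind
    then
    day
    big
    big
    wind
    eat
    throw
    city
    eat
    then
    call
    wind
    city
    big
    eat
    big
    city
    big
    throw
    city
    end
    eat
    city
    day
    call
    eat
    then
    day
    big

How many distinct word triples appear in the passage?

34 tokens → 32 trigram windows in total.
Repeated trigrams (each contributes count−1 duplicates):
  then day big: 2
1 duplicate windows → 32 − 1 = 31 distinct.

31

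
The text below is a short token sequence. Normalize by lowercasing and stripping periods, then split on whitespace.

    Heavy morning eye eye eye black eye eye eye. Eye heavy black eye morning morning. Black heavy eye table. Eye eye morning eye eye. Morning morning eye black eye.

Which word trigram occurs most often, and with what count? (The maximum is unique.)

"eye eye eye", 3 times

Trigram frequencies (highest first):
  eye eye eye: 3
  morning eye eye: 2
  eye black eye: 2
  eye morning morning: 2
  eye eye morning: 2
  heavy morning eye: 1
  … (15 more, each ≤ 1)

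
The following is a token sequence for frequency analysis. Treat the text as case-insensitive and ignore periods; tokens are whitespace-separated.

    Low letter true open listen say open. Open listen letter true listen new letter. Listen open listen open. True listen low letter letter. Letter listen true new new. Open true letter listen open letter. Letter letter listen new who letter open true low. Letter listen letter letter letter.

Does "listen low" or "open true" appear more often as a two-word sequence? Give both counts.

"listen low": 1 occurrence
"open true": 3 occurrences

"open true" (3 vs 1)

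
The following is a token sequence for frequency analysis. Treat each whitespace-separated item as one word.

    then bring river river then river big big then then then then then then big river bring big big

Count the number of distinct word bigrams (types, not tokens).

19 tokens → 18 bigram windows in total.
Repeated bigrams (each contributes count−1 duplicates):
  then then: 5
  big big: 2
5 duplicate windows → 18 − 5 = 13 distinct.

13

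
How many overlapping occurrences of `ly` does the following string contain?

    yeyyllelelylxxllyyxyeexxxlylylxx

Sliding a length-2 window over the 32 characters (31 positions):
  position 10–11: ly
  position 16–17: ly
  position 26–27: ly
  position 28–29: ly

4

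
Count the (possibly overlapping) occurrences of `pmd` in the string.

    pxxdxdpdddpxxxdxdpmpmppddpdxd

0

Sliding a length-3 window over the 29 characters (27 positions):
  (no match at any position)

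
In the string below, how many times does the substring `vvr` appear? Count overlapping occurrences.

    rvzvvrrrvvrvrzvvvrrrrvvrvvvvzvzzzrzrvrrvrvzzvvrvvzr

Sliding a length-3 window over the 51 characters (49 positions):
  position 4–6: vvr
  position 9–11: vvr
  position 16–18: vvr
  position 22–24: vvr
  position 45–47: vvr

5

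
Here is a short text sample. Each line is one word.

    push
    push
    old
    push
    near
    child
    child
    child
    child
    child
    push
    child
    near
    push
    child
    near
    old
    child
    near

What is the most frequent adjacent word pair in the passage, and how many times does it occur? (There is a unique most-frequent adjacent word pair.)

"child child", 4 times

Bigram frequencies (highest first):
  child child: 4
  child near: 3
  push child: 2
  push push: 1
  push old: 1
  old push: 1
  … (6 more, each ≤ 1)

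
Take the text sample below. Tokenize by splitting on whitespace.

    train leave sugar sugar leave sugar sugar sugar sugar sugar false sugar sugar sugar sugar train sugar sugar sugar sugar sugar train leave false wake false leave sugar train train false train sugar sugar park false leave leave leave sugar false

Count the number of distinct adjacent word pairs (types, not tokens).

18

41 tokens → 40 bigram windows in total.
Repeated bigrams (each contributes count−1 duplicates):
  sugar sugar: 13
  leave sugar: 4
  sugar train: 3
  false leave: 2
  leave leave: 2
  sugar false: 2
  train leave: 2
  train sugar: 2
22 duplicate windows → 40 − 22 = 18 distinct.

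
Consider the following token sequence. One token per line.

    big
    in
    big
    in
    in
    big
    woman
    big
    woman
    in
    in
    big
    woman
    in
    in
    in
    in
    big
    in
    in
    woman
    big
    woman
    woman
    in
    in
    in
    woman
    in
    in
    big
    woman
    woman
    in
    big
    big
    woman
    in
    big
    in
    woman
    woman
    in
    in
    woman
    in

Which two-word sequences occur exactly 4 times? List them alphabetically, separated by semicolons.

big in; in woman

Bigram counts meeting the condition (exactly 4 times):
  big in: 4
  in woman: 4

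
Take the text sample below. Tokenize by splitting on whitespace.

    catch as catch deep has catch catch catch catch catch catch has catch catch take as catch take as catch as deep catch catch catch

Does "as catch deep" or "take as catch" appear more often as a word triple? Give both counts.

"as catch deep": 1 occurrence
"take as catch": 2 occurrences

"take as catch" (2 vs 1)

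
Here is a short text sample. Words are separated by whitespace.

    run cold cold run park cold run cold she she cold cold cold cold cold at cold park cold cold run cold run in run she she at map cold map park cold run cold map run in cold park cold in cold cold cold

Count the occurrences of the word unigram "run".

8

Scanning the 45 tokens for "run":
  position 1: run
  position 4: run
  position 7: run
  position 21: run
  position 23: run
  position 25: run
  position 34: run
  position 37: run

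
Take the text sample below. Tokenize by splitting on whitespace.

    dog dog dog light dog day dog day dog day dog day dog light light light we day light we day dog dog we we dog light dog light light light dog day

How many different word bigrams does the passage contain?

12

33 tokens → 32 bigram windows in total.
Repeated bigrams (each contributes count−1 duplicates):
  day dog: 5
  dog day: 5
  dog light: 4
  light light: 4
  dog dog: 3
  light dog: 3
  light we: 2
  we day: 2
20 duplicate windows → 32 − 20 = 12 distinct.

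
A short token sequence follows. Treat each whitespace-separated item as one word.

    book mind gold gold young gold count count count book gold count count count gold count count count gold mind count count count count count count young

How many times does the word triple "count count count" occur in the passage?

7

Scanning the 25 overlapping trigram windows for "count count count":
  position 7–9: count count count
  position 12–14: count count count
  position 16–18: count count count
  position 21–23: count count count
  position 22–24: count count count
  position 23–25: count count count
  position 24–26: count count count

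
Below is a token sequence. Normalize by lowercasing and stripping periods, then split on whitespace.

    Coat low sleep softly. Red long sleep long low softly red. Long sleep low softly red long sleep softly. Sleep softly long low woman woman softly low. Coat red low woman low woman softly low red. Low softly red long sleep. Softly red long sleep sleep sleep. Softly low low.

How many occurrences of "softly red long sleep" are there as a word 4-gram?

Scanning the 47 overlapping 4-gram windows for "softly red long sleep":
  position 4–7: softly red long sleep
  position 10–13: softly red long sleep
  position 15–18: softly red long sleep
  position 38–41: softly red long sleep
  position 42–45: softly red long sleep

5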